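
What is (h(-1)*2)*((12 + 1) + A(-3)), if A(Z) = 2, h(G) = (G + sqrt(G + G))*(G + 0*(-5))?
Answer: 30 - 30*I*sqrt(2) ≈ 30.0 - 42.426*I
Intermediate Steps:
h(G) = G*(G + sqrt(2)*sqrt(G)) (h(G) = (G + sqrt(2*G))*(G + 0) = (G + sqrt(2)*sqrt(G))*G = G*(G + sqrt(2)*sqrt(G)))
(h(-1)*2)*((12 + 1) + A(-3)) = (((-1)**2 + sqrt(2)*(-1)**(3/2))*2)*((12 + 1) + 2) = ((1 + sqrt(2)*(-I))*2)*(13 + 2) = ((1 - I*sqrt(2))*2)*15 = (2 - 2*I*sqrt(2))*15 = 30 - 30*I*sqrt(2)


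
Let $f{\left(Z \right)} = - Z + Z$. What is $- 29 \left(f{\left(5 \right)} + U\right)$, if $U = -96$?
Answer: $2784$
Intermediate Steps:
$f{\left(Z \right)} = 0$
$- 29 \left(f{\left(5 \right)} + U\right) = - 29 \left(0 - 96\right) = \left(-29\right) \left(-96\right) = 2784$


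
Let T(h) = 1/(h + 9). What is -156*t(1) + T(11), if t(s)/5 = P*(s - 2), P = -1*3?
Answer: -46799/20 ≈ -2339.9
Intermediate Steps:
P = -3
T(h) = 1/(9 + h)
t(s) = 30 - 15*s (t(s) = 5*(-3*(s - 2)) = 5*(-3*(-2 + s)) = 5*(6 - 3*s) = 30 - 15*s)
-156*t(1) + T(11) = -156*(30 - 15*1) + 1/(9 + 11) = -156*(30 - 15) + 1/20 = -156*15 + 1/20 = -2340 + 1/20 = -46799/20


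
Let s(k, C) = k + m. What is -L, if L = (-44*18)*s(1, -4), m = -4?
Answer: -2376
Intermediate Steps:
s(k, C) = -4 + k (s(k, C) = k - 4 = -4 + k)
L = 2376 (L = (-44*18)*(-4 + 1) = -792*(-3) = 2376)
-L = -1*2376 = -2376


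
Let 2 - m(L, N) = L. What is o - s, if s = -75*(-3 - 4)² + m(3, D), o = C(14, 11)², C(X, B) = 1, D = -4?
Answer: 3677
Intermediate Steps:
m(L, N) = 2 - L
o = 1 (o = 1² = 1)
s = -3676 (s = -75*(-3 - 4)² + (2 - 1*3) = -75*(-7)² + (2 - 3) = -75*49 - 1 = -3675 - 1 = -3676)
o - s = 1 - 1*(-3676) = 1 + 3676 = 3677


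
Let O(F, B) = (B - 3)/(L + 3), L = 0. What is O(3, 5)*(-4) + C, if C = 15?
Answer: 37/3 ≈ 12.333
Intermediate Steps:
O(F, B) = -1 + B/3 (O(F, B) = (B - 3)/(0 + 3) = (-3 + B)/3 = (-3 + B)*(1/3) = -1 + B/3)
O(3, 5)*(-4) + C = (-1 + (1/3)*5)*(-4) + 15 = (-1 + 5/3)*(-4) + 15 = (2/3)*(-4) + 15 = -8/3 + 15 = 37/3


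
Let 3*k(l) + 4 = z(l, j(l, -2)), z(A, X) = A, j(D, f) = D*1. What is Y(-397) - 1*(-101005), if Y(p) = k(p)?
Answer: 302614/3 ≈ 1.0087e+5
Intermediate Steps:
j(D, f) = D
k(l) = -4/3 + l/3
Y(p) = -4/3 + p/3
Y(-397) - 1*(-101005) = (-4/3 + (1/3)*(-397)) - 1*(-101005) = (-4/3 - 397/3) + 101005 = -401/3 + 101005 = 302614/3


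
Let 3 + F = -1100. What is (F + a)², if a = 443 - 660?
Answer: 1742400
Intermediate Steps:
F = -1103 (F = -3 - 1100 = -1103)
a = -217
(F + a)² = (-1103 - 217)² = (-1320)² = 1742400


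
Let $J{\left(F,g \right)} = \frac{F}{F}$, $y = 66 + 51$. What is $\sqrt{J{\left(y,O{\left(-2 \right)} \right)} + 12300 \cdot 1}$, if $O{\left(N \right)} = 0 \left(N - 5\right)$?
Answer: $\sqrt{12301} \approx 110.91$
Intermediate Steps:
$y = 117$
$O{\left(N \right)} = 0$ ($O{\left(N \right)} = 0 \left(-5 + N\right) = 0$)
$J{\left(F,g \right)} = 1$
$\sqrt{J{\left(y,O{\left(-2 \right)} \right)} + 12300 \cdot 1} = \sqrt{1 + 12300 \cdot 1} = \sqrt{1 + 12300} = \sqrt{12301}$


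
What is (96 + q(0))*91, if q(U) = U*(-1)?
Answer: 8736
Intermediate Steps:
q(U) = -U
(96 + q(0))*91 = (96 - 1*0)*91 = (96 + 0)*91 = 96*91 = 8736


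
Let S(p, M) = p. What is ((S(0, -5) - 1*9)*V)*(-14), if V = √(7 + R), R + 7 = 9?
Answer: 378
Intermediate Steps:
R = 2 (R = -7 + 9 = 2)
V = 3 (V = √(7 + 2) = √9 = 3)
((S(0, -5) - 1*9)*V)*(-14) = ((0 - 1*9)*3)*(-14) = ((0 - 9)*3)*(-14) = -9*3*(-14) = -27*(-14) = 378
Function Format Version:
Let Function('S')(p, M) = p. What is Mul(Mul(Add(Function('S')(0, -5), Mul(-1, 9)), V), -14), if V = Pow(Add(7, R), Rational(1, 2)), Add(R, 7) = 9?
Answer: 378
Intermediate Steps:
R = 2 (R = Add(-7, 9) = 2)
V = 3 (V = Pow(Add(7, 2), Rational(1, 2)) = Pow(9, Rational(1, 2)) = 3)
Mul(Mul(Add(Function('S')(0, -5), Mul(-1, 9)), V), -14) = Mul(Mul(Add(0, Mul(-1, 9)), 3), -14) = Mul(Mul(Add(0, -9), 3), -14) = Mul(Mul(-9, 3), -14) = Mul(-27, -14) = 378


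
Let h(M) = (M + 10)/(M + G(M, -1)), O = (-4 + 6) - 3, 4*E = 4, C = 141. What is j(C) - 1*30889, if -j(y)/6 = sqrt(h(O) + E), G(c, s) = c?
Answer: -30889 - 3*I*sqrt(14) ≈ -30889.0 - 11.225*I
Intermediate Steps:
E = 1 (E = (1/4)*4 = 1)
O = -1 (O = 2 - 3 = -1)
h(M) = (10 + M)/(2*M) (h(M) = (M + 10)/(M + M) = (10 + M)/((2*M)) = (10 + M)*(1/(2*M)) = (10 + M)/(2*M))
j(y) = -3*I*sqrt(14) (j(y) = -6*sqrt((1/2)*(10 - 1)/(-1) + 1) = -6*sqrt((1/2)*(-1)*9 + 1) = -6*sqrt(-9/2 + 1) = -3*I*sqrt(14))
j(C) - 1*30889 = -3*I*sqrt(14) - 1*30889 = -3*I*sqrt(14) - 30889 = -30889 - 3*I*sqrt(14)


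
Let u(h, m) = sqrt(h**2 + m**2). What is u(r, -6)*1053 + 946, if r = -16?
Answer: 946 + 2106*sqrt(73) ≈ 18940.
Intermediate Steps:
u(r, -6)*1053 + 946 = sqrt((-16)**2 + (-6)**2)*1053 + 946 = sqrt(256 + 36)*1053 + 946 = sqrt(292)*1053 + 946 = (2*sqrt(73))*1053 + 946 = 2106*sqrt(73) + 946 = 946 + 2106*sqrt(73)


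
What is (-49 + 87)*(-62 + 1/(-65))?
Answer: -153178/65 ≈ -2356.6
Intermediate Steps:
(-49 + 87)*(-62 + 1/(-65)) = 38*(-62 - 1/65) = 38*(-4031/65) = -153178/65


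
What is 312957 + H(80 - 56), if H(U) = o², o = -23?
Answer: 313486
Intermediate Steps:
H(U) = 529 (H(U) = (-23)² = 529)
312957 + H(80 - 56) = 312957 + 529 = 313486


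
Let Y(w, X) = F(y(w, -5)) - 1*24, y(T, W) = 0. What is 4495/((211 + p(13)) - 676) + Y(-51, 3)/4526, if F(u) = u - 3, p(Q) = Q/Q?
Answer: -350981/36208 ≈ -9.6935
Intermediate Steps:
p(Q) = 1
F(u) = -3 + u
Y(w, X) = -27 (Y(w, X) = (-3 + 0) - 1*24 = -3 - 24 = -27)
4495/((211 + p(13)) - 676) + Y(-51, 3)/4526 = 4495/((211 + 1) - 676) - 27/4526 = 4495/(212 - 676) - 27*1/4526 = 4495/(-464) - 27/4526 = 4495*(-1/464) - 27/4526 = -155/16 - 27/4526 = -350981/36208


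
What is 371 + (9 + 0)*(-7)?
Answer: 308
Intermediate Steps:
371 + (9 + 0)*(-7) = 371 + 9*(-7) = 371 - 63 = 308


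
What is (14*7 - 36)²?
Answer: 3844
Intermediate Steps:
(14*7 - 36)² = (98 - 36)² = 62² = 3844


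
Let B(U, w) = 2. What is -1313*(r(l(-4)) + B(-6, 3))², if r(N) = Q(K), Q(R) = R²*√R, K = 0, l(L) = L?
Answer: -5252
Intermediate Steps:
Q(R) = R^(5/2)
r(N) = 0 (r(N) = 0^(5/2) = 0)
-1313*(r(l(-4)) + B(-6, 3))² = -1313*(0 + 2)² = -1313*2² = -1313*4 = -5252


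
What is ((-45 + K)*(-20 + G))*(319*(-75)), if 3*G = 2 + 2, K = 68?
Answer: 10271800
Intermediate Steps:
G = 4/3 (G = (2 + 2)/3 = (⅓)*4 = 4/3 ≈ 1.3333)
((-45 + K)*(-20 + G))*(319*(-75)) = ((-45 + 68)*(-20 + 4/3))*(319*(-75)) = (23*(-56/3))*(-23925) = -1288/3*(-23925) = 10271800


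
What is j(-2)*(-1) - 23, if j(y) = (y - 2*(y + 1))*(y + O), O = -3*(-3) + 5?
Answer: -23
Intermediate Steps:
O = 14 (O = 9 + 5 = 14)
j(y) = (-2 - y)*(14 + y) (j(y) = (y - 2*(y + 1))*(y + 14) = (y - 2*(1 + y))*(14 + y) = (y + (-2 - 2*y))*(14 + y) = (-2 - y)*(14 + y))
j(-2)*(-1) - 23 = (-28 - 1*(-2)² - 16*(-2))*(-1) - 23 = (-28 - 1*4 + 32)*(-1) - 23 = (-28 - 4 + 32)*(-1) - 23 = 0*(-1) - 23 = 0 - 23 = -23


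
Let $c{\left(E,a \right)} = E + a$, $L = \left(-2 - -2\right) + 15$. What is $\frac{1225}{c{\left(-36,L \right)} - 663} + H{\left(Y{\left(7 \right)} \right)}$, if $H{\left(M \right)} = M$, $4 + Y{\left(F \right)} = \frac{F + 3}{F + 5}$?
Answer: $- \frac{3391}{684} \approx -4.9576$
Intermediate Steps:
$Y{\left(F \right)} = -4 + \frac{3 + F}{5 + F}$ ($Y{\left(F \right)} = -4 + \frac{F + 3}{F + 5} = -4 + \frac{3 + F}{5 + F}$)
$L = 15$ ($L = \left(-2 + 2\right) + 15 = 0 + 15 = 15$)
$\frac{1225}{c{\left(-36,L \right)} - 663} + H{\left(Y{\left(7 \right)} \right)} = \frac{1225}{\left(-36 + 15\right) - 663} + \frac{-17 - 21}{5 + 7} = \frac{1225}{-21 - 663} + \frac{-17 - 21}{12} = \frac{1225}{-684} + \frac{1}{12} \left(-38\right) = 1225 \left(- \frac{1}{684}\right) - \frac{19}{6} = - \frac{1225}{684} - \frac{19}{6} = - \frac{3391}{684}$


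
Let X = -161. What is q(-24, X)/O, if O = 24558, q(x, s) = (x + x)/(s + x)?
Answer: 8/757205 ≈ 1.0565e-5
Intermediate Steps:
q(x, s) = 2*x/(s + x) (q(x, s) = (2*x)/(s + x) = 2*x/(s + x))
q(-24, X)/O = (2*(-24)/(-161 - 24))/24558 = (2*(-24)/(-185))*(1/24558) = (2*(-24)*(-1/185))*(1/24558) = (48/185)*(1/24558) = 8/757205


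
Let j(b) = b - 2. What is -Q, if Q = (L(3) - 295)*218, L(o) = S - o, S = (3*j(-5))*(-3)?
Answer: 51230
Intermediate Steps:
j(b) = -2 + b
S = 63 (S = (3*(-2 - 5))*(-3) = (3*(-7))*(-3) = -21*(-3) = 63)
L(o) = 63 - o
Q = -51230 (Q = ((63 - 1*3) - 295)*218 = ((63 - 3) - 295)*218 = (60 - 295)*218 = -235*218 = -51230)
-Q = -1*(-51230) = 51230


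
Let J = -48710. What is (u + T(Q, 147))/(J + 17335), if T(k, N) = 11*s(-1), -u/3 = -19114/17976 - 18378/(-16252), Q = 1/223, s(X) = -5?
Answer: 134393283/76383993700 ≈ 0.0017594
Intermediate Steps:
Q = 1/223 ≈ 0.0044843
u = -2465275/12172748 (u = -3*(-19114/17976 - 18378/(-16252)) = -3*(-19114*1/17976 - 18378*(-1/16252)) = -3*(-9557/8988 + 9189/8126) = -3*2465275/36518244 = -2465275/12172748 ≈ -0.20252)
T(k, N) = -55 (T(k, N) = 11*(-5) = -55)
(u + T(Q, 147))/(J + 17335) = (-2465275/12172748 - 55)/(-48710 + 17335) = -671966415/12172748/(-31375) = -671966415/12172748*(-1/31375) = 134393283/76383993700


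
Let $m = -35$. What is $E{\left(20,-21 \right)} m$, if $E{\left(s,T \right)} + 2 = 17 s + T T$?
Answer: $-27265$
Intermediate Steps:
$E{\left(s,T \right)} = -2 + T^{2} + 17 s$ ($E{\left(s,T \right)} = -2 + \left(17 s + T T\right) = -2 + \left(17 s + T^{2}\right) = -2 + \left(T^{2} + 17 s\right) = -2 + T^{2} + 17 s$)
$E{\left(20,-21 \right)} m = \left(-2 + \left(-21\right)^{2} + 17 \cdot 20\right) \left(-35\right) = \left(-2 + 441 + 340\right) \left(-35\right) = 779 \left(-35\right) = -27265$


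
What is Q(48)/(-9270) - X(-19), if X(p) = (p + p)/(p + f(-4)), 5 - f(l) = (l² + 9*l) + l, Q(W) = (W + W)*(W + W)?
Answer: 289/103 ≈ 2.8058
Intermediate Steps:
Q(W) = 4*W² (Q(W) = (2*W)*(2*W) = 4*W²)
f(l) = 5 - l² - 10*l (f(l) = 5 - ((l² + 9*l) + l) = 5 - (l² + 10*l) = 5 + (-l² - 10*l) = 5 - l² - 10*l)
X(p) = 2*p/(29 + p) (X(p) = (p + p)/(p + (5 - 1*(-4)² - 10*(-4))) = (2*p)/(p + (5 - 1*16 + 40)) = (2*p)/(p + (5 - 16 + 40)) = (2*p)/(p + 29) = (2*p)/(29 + p) = 2*p/(29 + p))
Q(48)/(-9270) - X(-19) = (4*48²)/(-9270) - 2*(-19)/(29 - 19) = (4*2304)*(-1/9270) - 2*(-19)/10 = 9216*(-1/9270) - 2*(-19)/10 = -512/515 - 1*(-19/5) = -512/515 + 19/5 = 289/103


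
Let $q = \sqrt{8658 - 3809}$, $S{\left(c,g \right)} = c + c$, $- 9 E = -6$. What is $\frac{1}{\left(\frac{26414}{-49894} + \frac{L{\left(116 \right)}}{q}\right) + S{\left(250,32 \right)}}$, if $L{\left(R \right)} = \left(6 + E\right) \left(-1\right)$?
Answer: $\frac{1043513142234147}{521204113675797893} + \frac{2872397580 \sqrt{4849}}{521204113675797893} \approx 0.0020025$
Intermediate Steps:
$E = \frac{2}{3}$ ($E = \left(- \frac{1}{9}\right) \left(-6\right) = \frac{2}{3} \approx 0.66667$)
$L{\left(R \right)} = - \frac{20}{3}$ ($L{\left(R \right)} = \left(6 + \frac{2}{3}\right) \left(-1\right) = \frac{20}{3} \left(-1\right) = - \frac{20}{3}$)
$S{\left(c,g \right)} = 2 c$
$q = \sqrt{4849} \approx 69.635$
$\frac{1}{\left(\frac{26414}{-49894} + \frac{L{\left(116 \right)}}{q}\right) + S{\left(250,32 \right)}} = \frac{1}{\left(\frac{26414}{-49894} - \frac{20}{3 \sqrt{4849}}\right) + 2 \cdot 250} = \frac{1}{\left(26414 \left(- \frac{1}{49894}\right) - \frac{20 \frac{\sqrt{4849}}{4849}}{3}\right) + 500} = \frac{1}{\left(- \frac{13207}{24947} - \frac{20 \sqrt{4849}}{14547}\right) + 500} = \frac{1}{\frac{12460293}{24947} - \frac{20 \sqrt{4849}}{14547}}$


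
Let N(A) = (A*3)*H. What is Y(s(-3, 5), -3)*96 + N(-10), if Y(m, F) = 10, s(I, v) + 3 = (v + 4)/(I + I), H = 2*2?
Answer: 840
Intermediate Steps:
H = 4
s(I, v) = -3 + (4 + v)/(2*I) (s(I, v) = -3 + (v + 4)/(I + I) = -3 + (4 + v)/((2*I)) = -3 + (4 + v)*(1/(2*I)) = -3 + (4 + v)/(2*I))
N(A) = 12*A (N(A) = (A*3)*4 = (3*A)*4 = 12*A)
Y(s(-3, 5), -3)*96 + N(-10) = 10*96 + 12*(-10) = 960 - 120 = 840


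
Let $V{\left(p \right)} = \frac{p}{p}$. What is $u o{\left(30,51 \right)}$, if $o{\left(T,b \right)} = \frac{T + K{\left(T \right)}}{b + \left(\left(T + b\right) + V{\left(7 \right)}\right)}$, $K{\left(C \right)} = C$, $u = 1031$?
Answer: $\frac{61860}{133} \approx 465.11$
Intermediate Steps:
$V{\left(p \right)} = 1$
$o{\left(T,b \right)} = \frac{2 T}{1 + T + 2 b}$ ($o{\left(T,b \right)} = \frac{T + T}{b + \left(\left(T + b\right) + 1\right)} = \frac{2 T}{b + \left(1 + T + b\right)} = \frac{2 T}{1 + T + 2 b}$)
$u o{\left(30,51 \right)} = 1031 \cdot 2 \cdot 30 \frac{1}{1 + 30 + 2 \cdot 51} = 1031 \cdot 2 \cdot 30 \frac{1}{1 + 30 + 102} = 1031 \cdot 2 \cdot 30 \cdot \frac{1}{133} = 1031 \cdot \frac{60}{133} = \frac{61860}{133}$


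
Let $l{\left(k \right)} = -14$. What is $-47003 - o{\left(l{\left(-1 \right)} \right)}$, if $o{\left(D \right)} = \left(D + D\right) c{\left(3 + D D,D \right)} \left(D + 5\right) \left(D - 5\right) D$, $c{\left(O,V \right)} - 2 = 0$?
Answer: $-181067$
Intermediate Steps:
$c{\left(O,V \right)} = 2$ ($c{\left(O,V \right)} = 2 + 0 = 2$)
$o{\left(D \right)} = 4 D^{2} \left(-5 + D\right) \left(5 + D\right)$ ($o{\left(D \right)} = \left(D + D\right) 2 \left(D + 5\right) \left(D - 5\right) D = 2 D 2 \left(5 + D\right) \left(-5 + D\right) D = 4 D \left(-5 + D\right) \left(5 + D\right) D = 4 D^{2} \left(-5 + D\right) \left(5 + D\right)$)
$-47003 - o{\left(l{\left(-1 \right)} \right)} = -47003 - 4 \left(-14\right)^{2} \left(-25 + \left(-14\right)^{2}\right) = -47003 - 4 \cdot 196 \left(-25 + 196\right) = -47003 - 4 \cdot 196 \cdot 171 = -47003 - 134064 = -181067$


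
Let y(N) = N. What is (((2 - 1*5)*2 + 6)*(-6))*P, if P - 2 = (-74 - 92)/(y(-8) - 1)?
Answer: 0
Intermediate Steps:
P = 184/9 (P = 2 + (-74 - 92)/(-8 - 1) = 2 - 166/(-9) = 2 - 166*(-1/9) = 2 + 166/9 = 184/9 ≈ 20.444)
(((2 - 1*5)*2 + 6)*(-6))*P = (((2 - 1*5)*2 + 6)*(-6))*(184/9) = (((2 - 5)*2 + 6)*(-6))*(184/9) = ((-3*2 + 6)*(-6))*(184/9) = ((-6 + 6)*(-6))*(184/9) = (0*(-6))*(184/9) = 0*(184/9) = 0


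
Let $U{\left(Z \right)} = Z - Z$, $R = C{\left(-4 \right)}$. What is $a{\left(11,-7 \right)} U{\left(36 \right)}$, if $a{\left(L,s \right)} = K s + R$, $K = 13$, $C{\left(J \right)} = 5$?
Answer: $0$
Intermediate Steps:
$R = 5$
$a{\left(L,s \right)} = 5 + 13 s$ ($a{\left(L,s \right)} = 13 s + 5 = 5 + 13 s$)
$U{\left(Z \right)} = 0$
$a{\left(11,-7 \right)} U{\left(36 \right)} = \left(5 + 13 \left(-7\right)\right) 0 = \left(5 - 91\right) 0 = \left(-86\right) 0 = 0$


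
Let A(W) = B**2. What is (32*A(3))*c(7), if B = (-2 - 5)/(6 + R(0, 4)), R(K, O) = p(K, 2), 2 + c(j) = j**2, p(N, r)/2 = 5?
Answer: 2303/8 ≈ 287.88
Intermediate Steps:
p(N, r) = 10 (p(N, r) = 2*5 = 10)
c(j) = -2 + j**2
R(K, O) = 10
B = -7/16 (B = (-2 - 5)/(6 + 10) = -7/16 ≈ -0.43750)
A(W) = 49/256 (A(W) = (-7/16)**2 = 49/256)
(32*A(3))*c(7) = (32*(49/256))*(-2 + 7**2) = 49*(-2 + 49)/8 = (49/8)*47 = 2303/8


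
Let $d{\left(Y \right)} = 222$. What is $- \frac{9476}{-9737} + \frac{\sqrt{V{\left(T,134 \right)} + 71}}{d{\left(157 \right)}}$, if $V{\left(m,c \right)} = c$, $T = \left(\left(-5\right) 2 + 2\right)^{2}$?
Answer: $\frac{9476}{9737} + \frac{\sqrt{205}}{222} \approx 1.0377$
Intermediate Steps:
$T = 64$ ($T = \left(-10 + 2\right)^{2} = \left(-8\right)^{2} = 64$)
$- \frac{9476}{-9737} + \frac{\sqrt{V{\left(T,134 \right)} + 71}}{d{\left(157 \right)}} = - \frac{9476}{-9737} + \frac{\sqrt{134 + 71}}{222} = \left(-9476\right) \left(- \frac{1}{9737}\right) + \sqrt{205} \cdot \frac{1}{222} = \frac{9476}{9737} + \frac{\sqrt{205}}{222}$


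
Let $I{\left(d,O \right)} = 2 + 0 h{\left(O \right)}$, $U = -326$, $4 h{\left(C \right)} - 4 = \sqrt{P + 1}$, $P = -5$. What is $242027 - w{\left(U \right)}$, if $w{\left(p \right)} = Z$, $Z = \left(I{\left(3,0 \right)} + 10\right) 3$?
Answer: $241991$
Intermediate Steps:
$h{\left(C \right)} = 1 + \frac{i}{2}$ ($h{\left(C \right)} = 1 + \frac{\sqrt{-5 + 1}}{4} = 1 + \frac{\sqrt{-4}}{4} = 1 + \frac{2 i}{4} = 1 + \frac{i}{2}$)
$I{\left(d,O \right)} = 2$ ($I{\left(d,O \right)} = 2 + 0 \left(1 + \frac{i}{2}\right) = 2 + 0 = 2$)
$Z = 36$ ($Z = \left(2 + 10\right) 3 = 12 \cdot 3 = 36$)
$w{\left(p \right)} = 36$
$242027 - w{\left(U \right)} = 242027 - 36 = 241991$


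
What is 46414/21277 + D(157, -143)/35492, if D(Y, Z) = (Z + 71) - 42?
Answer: 43286845/19872718 ≈ 2.1782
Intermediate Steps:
D(Y, Z) = 29 + Z (D(Y, Z) = (71 + Z) - 42 = 29 + Z)
46414/21277 + D(157, -143)/35492 = 46414/21277 + (29 - 143)/35492 = 46414*(1/21277) - 114*1/35492 = 46414/21277 - 3/934 = 43286845/19872718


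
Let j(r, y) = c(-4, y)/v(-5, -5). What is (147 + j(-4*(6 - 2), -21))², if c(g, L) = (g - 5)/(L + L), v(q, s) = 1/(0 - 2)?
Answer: 1052676/49 ≈ 21483.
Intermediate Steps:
v(q, s) = -½ (v(q, s) = 1/(-2) = -½)
c(g, L) = (-5 + g)/(2*L) (c(g, L) = (-5 + g)/((2*L)) = (-5 + g)*(1/(2*L)) = (-5 + g)/(2*L))
j(r, y) = 9/y (j(r, y) = ((-5 - 4)/(2*y))/(-½) = ((½)*(-9)/y)*(-2) = -9/(2*y)*(-2) = 9/y)
(147 + j(-4*(6 - 2), -21))² = (147 + 9/(-21))² = (147 + 9*(-1/21))² = (147 - 3/7)² = (1026/7)² = 1052676/49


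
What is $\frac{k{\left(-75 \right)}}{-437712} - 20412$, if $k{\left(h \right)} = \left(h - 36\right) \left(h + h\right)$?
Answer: $- \frac{1489098999}{72952} \approx -20412.0$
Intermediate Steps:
$k{\left(h \right)} = 2 h \left(-36 + h\right)$ ($k{\left(h \right)} = \left(-36 + h\right) 2 h = 2 h \left(-36 + h\right)$)
$\frac{k{\left(-75 \right)}}{-437712} - 20412 = \frac{2 \left(-75\right) \left(-36 - 75\right)}{-437712} - 20412 = 2 \left(-75\right) \left(-111\right) \left(- \frac{1}{437712}\right) - 20412 = 16650 \left(- \frac{1}{437712}\right) - 20412 = - \frac{2775}{72952} - 20412 = - \frac{1489098999}{72952}$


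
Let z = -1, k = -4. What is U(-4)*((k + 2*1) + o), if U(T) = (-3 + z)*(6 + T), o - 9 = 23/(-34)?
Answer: -860/17 ≈ -50.588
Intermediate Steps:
o = 283/34 (o = 9 + 23/(-34) = 9 + 23*(-1/34) = 9 - 23/34 = 283/34 ≈ 8.3235)
U(T) = -24 - 4*T (U(T) = (-3 - 1)*(6 + T) = -4*(6 + T) = -24 - 4*T)
U(-4)*((k + 2*1) + o) = (-24 - 4*(-4))*((-4 + 2*1) + 283/34) = (-24 + 16)*((-4 + 2) + 283/34) = -8*(-2 + 283/34) = -8*215/34 = -860/17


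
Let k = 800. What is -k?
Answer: -800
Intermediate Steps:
-k = -1*800 = -800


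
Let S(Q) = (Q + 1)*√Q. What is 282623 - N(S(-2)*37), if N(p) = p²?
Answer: 285361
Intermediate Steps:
S(Q) = √Q*(1 + Q) (S(Q) = (1 + Q)*√Q = √Q*(1 + Q))
282623 - N(S(-2)*37) = 282623 - ((√(-2)*(1 - 2))*37)² = 282623 - (((I*√2)*(-1))*37)² = 282623 - (-I*√2*37)² = 282623 - (-37*I*√2)² = 282623 - 1*(-2738) = 282623 + 2738 = 285361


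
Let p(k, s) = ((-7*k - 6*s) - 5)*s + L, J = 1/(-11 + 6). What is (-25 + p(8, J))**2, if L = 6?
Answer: 30976/625 ≈ 49.562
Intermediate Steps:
J = -1/5 (J = 1/(-5) = -1/5 ≈ -0.20000)
p(k, s) = 6 + s*(-5 - 7*k - 6*s) (p(k, s) = ((-7*k - 6*s) - 5)*s + 6 = (-5 - 7*k - 6*s)*s + 6 = s*(-5 - 7*k - 6*s) + 6 = 6 + s*(-5 - 7*k - 6*s))
(-25 + p(8, J))**2 = (-25 + (6 - 6*(-1/5)**2 - 5*(-1/5) - 7*8*(-1/5)))**2 = (-25 + (6 - 6*1/25 + 1 + 56/5))**2 = (-25 + (6 - 6/25 + 1 + 56/5))**2 = (-25 + 449/25)**2 = (-176/25)**2 = 30976/625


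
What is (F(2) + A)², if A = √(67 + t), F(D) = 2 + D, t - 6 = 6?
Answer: (4 + √79)² ≈ 166.11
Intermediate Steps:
t = 12 (t = 6 + 6 = 12)
A = √79 (A = √(67 + 12) = √79 ≈ 8.8882)
(F(2) + A)² = ((2 + 2) + √79)² = (4 + √79)²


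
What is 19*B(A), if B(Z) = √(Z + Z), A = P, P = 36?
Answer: 114*√2 ≈ 161.22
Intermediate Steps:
A = 36
B(Z) = √2*√Z (B(Z) = √(2*Z) = √2*√Z)
19*B(A) = 19*(√2*√36) = 19*(√2*6) = 19*(6*√2) = 114*√2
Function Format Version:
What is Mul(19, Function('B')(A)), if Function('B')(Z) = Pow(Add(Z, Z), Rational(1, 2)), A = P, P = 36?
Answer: Mul(114, Pow(2, Rational(1, 2))) ≈ 161.22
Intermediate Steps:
A = 36
Function('B')(Z) = Mul(Pow(2, Rational(1, 2)), Pow(Z, Rational(1, 2))) (Function('B')(Z) = Pow(Mul(2, Z), Rational(1, 2)) = Mul(Pow(2, Rational(1, 2)), Pow(Z, Rational(1, 2))))
Mul(19, Function('B')(A)) = Mul(19, Mul(Pow(2, Rational(1, 2)), Pow(36, Rational(1, 2)))) = Mul(19, Mul(Pow(2, Rational(1, 2)), 6)) = Mul(19, Mul(6, Pow(2, Rational(1, 2)))) = Mul(114, Pow(2, Rational(1, 2)))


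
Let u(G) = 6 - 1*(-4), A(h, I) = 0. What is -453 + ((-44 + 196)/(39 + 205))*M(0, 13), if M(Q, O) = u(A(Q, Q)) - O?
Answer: -27747/61 ≈ -454.87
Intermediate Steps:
u(G) = 10 (u(G) = 6 + 4 = 10)
M(Q, O) = 10 - O
-453 + ((-44 + 196)/(39 + 205))*M(0, 13) = -453 + ((-44 + 196)/(39 + 205))*(10 - 1*13) = -453 + (152/244)*(10 - 13) = -453 + (152*(1/244))*(-3) = -453 + (38/61)*(-3) = -453 - 114/61 = -27747/61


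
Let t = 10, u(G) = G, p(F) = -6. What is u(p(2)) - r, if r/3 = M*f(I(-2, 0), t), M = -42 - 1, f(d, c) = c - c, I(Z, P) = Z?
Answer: -6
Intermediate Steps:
f(d, c) = 0
M = -43
r = 0 (r = 3*(-43*0) = 3*0 = 0)
u(p(2)) - r = -6 - 1*0 = -6 + 0 = -6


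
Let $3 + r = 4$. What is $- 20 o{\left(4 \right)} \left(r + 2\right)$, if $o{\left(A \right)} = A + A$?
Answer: $-480$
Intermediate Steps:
$r = 1$ ($r = -3 + 4 = 1$)
$o{\left(A \right)} = 2 A$
$- 20 o{\left(4 \right)} \left(r + 2\right) = - 20 \cdot 2 \cdot 4 \left(1 + 2\right) = - 20 \cdot 8 \cdot 3 = \left(-20\right) 24 = -480$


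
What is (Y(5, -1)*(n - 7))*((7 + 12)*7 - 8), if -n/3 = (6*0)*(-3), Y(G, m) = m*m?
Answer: -875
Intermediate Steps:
Y(G, m) = m²
n = 0 (n = -3*6*0*(-3) = -0*(-3) = -3*0 = 0)
(Y(5, -1)*(n - 7))*((7 + 12)*7 - 8) = ((-1)²*(0 - 7))*((7 + 12)*7 - 8) = (1*(-7))*(19*7 - 8) = -7*(133 - 8) = -7*125 = -875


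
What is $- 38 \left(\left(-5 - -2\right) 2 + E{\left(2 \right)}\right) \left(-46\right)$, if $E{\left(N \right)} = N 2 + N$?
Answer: $0$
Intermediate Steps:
$E{\left(N \right)} = 3 N$ ($E{\left(N \right)} = 2 N + N = 3 N$)
$- 38 \left(\left(-5 - -2\right) 2 + E{\left(2 \right)}\right) \left(-46\right) = - 38 \left(\left(-5 - -2\right) 2 + 3 \cdot 2\right) \left(-46\right) = - 38 \left(\left(-5 + 2\right) 2 + 6\right) \left(-46\right) = - 38 \left(\left(-3\right) 2 + 6\right) \left(-46\right) = - 38 \left(-6 + 6\right) \left(-46\right) = \left(-38\right) 0 \left(-46\right) = 0 \left(-46\right) = 0$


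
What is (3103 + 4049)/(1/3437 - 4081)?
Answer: -6145356/3506599 ≈ -1.7525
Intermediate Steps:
(3103 + 4049)/(1/3437 - 4081) = 7152/(1/3437 - 4081) = 7152/(-14026396/3437) = 7152*(-3437/14026396) = -6145356/3506599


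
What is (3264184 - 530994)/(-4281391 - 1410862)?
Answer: -2733190/5692253 ≈ -0.48016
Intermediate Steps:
(3264184 - 530994)/(-4281391 - 1410862) = 2733190/(-5692253) = 2733190*(-1/5692253) = -2733190/5692253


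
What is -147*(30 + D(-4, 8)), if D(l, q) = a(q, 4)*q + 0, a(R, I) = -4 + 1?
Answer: -882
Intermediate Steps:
a(R, I) = -3
D(l, q) = -3*q (D(l, q) = -3*q + 0 = -3*q)
-147*(30 + D(-4, 8)) = -147*(30 - 3*8) = -147*(30 - 24) = -147*6 = -882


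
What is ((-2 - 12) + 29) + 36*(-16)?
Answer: -561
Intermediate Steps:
((-2 - 12) + 29) + 36*(-16) = (-14 + 29) - 576 = 15 - 576 = -561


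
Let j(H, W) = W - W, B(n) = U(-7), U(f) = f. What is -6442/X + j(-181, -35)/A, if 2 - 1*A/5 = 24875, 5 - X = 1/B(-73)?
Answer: -22547/18 ≈ -1252.6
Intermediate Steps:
B(n) = -7
j(H, W) = 0
X = 36/7 (X = 5 - 1/(-7) = 5 - 1*(-1/7) = 5 + 1/7 = 36/7 ≈ 5.1429)
A = -124365 (A = 10 - 5*24875 = 10 - 124375 = -124365)
-6442/X + j(-181, -35)/A = -6442/36/7 + 0/(-124365) = -6442*7/36 + 0*(-1/124365) = -22547/18 + 0 = -22547/18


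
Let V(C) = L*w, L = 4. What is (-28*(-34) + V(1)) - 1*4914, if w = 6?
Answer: -3938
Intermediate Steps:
V(C) = 24 (V(C) = 4*6 = 24)
(-28*(-34) + V(1)) - 1*4914 = (-28*(-34) + 24) - 1*4914 = (952 + 24) - 4914 = 976 - 4914 = -3938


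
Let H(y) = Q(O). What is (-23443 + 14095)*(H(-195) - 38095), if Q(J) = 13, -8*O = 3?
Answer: 355990536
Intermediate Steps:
O = -3/8 (O = -⅛*3 = -3/8 ≈ -0.37500)
H(y) = 13
(-23443 + 14095)*(H(-195) - 38095) = (-23443 + 14095)*(13 - 38095) = -9348*(-38082) = 355990536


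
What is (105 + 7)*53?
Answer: 5936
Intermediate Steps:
(105 + 7)*53 = 112*53 = 5936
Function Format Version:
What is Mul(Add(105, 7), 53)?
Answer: 5936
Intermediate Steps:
Mul(Add(105, 7), 53) = Mul(112, 53) = 5936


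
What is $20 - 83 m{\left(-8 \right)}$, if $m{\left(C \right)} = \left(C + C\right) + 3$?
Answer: $1099$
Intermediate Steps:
$m{\left(C \right)} = 3 + 2 C$ ($m{\left(C \right)} = 2 C + 3 = 3 + 2 C$)
$20 - 83 m{\left(-8 \right)} = 20 - 83 \left(3 + 2 \left(-8\right)\right) = 20 - 83 \left(3 - 16\right) = 20 - -1079 = 20 + 1079 = 1099$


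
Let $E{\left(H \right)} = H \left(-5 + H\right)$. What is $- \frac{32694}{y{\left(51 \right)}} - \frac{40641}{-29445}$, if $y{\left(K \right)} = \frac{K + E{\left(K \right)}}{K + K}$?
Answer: $- \frac{641146511}{461305} \approx -1389.9$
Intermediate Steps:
$y{\left(K \right)} = \frac{K + K \left(-5 + K\right)}{2 K}$ ($y{\left(K \right)} = \frac{K + K \left(-5 + K\right)}{K + K} = \frac{K + K \left(-5 + K\right)}{2 K}$)
$- \frac{32694}{y{\left(51 \right)}} - \frac{40641}{-29445} = - \frac{32694}{-2 + \frac{1}{2} \cdot 51} - \frac{40641}{-29445} = - \frac{32694}{-2 + \frac{51}{2}} - - \frac{13547}{9815} = - \frac{32694}{\frac{47}{2}} + \frac{13547}{9815} = \left(-32694\right) \frac{2}{47} + \frac{13547}{9815} = - \frac{65388}{47} + \frac{13547}{9815} = - \frac{641146511}{461305}$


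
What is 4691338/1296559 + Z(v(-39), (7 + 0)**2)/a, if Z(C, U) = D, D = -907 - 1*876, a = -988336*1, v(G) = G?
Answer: 4638929998265/1281435935824 ≈ 3.6201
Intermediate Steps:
a = -988336
D = -1783 (D = -907 - 876 = -1783)
Z(C, U) = -1783
4691338/1296559 + Z(v(-39), (7 + 0)**2)/a = 4691338/1296559 - 1783/(-988336) = 4691338*(1/1296559) - 1783*(-1/988336) = 4691338/1296559 + 1783/988336 = 4638929998265/1281435935824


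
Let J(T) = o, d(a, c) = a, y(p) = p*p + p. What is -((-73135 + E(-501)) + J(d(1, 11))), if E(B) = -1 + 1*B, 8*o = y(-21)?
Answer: 147169/2 ≈ 73585.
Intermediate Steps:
y(p) = p + p**2 (y(p) = p**2 + p = p + p**2)
o = 105/2 (o = (-21*(1 - 21))/8 = (-21*(-20))/8 = (1/8)*420 = 105/2 ≈ 52.500)
J(T) = 105/2
E(B) = -1 + B
-((-73135 + E(-501)) + J(d(1, 11))) = -((-73135 + (-1 - 501)) + 105/2) = -((-73135 - 502) + 105/2) = -(-73637 + 105/2) = -1*(-147169/2) = 147169/2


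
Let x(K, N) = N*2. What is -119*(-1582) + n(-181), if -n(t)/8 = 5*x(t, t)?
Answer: 202738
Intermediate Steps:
x(K, N) = 2*N
n(t) = -80*t (n(t) = -40*2*t = -80*t)
-119*(-1582) + n(-181) = -119*(-1582) - 80*(-181) = 188258 + 14480 = 202738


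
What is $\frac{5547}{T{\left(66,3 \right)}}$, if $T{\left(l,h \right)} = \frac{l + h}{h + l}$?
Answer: $5547$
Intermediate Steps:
$T{\left(l,h \right)} = 1$ ($T{\left(l,h \right)} = \frac{h + l}{h + l} = 1$)
$\frac{5547}{T{\left(66,3 \right)}} = \frac{5547}{1} = 5547 \cdot 1 = 5547$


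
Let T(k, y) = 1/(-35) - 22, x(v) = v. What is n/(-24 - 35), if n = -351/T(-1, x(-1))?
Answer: -4095/15163 ≈ -0.27007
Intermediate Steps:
T(k, y) = -771/35 (T(k, y) = -1/35 - 22 = -771/35)
n = 4095/257 (n = -351/(-771/35) = -351*(-35/771) = 4095/257 ≈ 15.934)
n/(-24 - 35) = (4095/257)/(-24 - 35) = (4095/257)/(-59) = -1/59*4095/257 = -4095/15163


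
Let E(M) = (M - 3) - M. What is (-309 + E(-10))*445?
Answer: -138840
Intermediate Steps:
E(M) = -3 (E(M) = (-3 + M) - M = -3)
(-309 + E(-10))*445 = (-309 - 3)*445 = -312*445 = -138840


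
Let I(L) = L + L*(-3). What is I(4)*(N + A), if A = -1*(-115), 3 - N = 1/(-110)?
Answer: -51924/55 ≈ -944.07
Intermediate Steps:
I(L) = -2*L (I(L) = L - 3*L = -2*L)
N = 331/110 (N = 3 - 1/(-110) = 3 - 1*(-1/110) = 3 + 1/110 = 331/110 ≈ 3.0091)
A = 115
I(4)*(N + A) = (-2*4)*(331/110 + 115) = -8*12981/110 = -51924/55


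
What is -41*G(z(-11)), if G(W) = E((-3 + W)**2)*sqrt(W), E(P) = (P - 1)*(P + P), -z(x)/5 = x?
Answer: -599330784*sqrt(55) ≈ -4.4448e+9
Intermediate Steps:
z(x) = -5*x
E(P) = 2*P*(-1 + P) (E(P) = (-1 + P)*(2*P) = 2*P*(-1 + P))
G(W) = 2*sqrt(W)*(-3 + W)**2*(-1 + (-3 + W)**2) (G(W) = (2*(-3 + W)**2*(-1 + (-3 + W)**2))*sqrt(W) = 2*sqrt(W)*(-3 + W)**2*(-1 + (-3 + W)**2))
-41*G(z(-11)) = -82*sqrt(-5*(-11))*(-3 - 5*(-11))**2*(-1 + (-3 - 5*(-11))**2) = -82*sqrt(55)*(-3 + 55)**2*(-1 + (-3 + 55)**2) = -82*sqrt(55)*52**2*(-1 + 52**2) = -82*sqrt(55)*2704*(-1 + 2704) = -82*sqrt(55)*2704*2703 = -599330784*sqrt(55)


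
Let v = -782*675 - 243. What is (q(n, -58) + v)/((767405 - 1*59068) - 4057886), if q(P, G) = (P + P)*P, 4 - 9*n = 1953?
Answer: 35178331/271313469 ≈ 0.12966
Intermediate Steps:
n = -1949/9 (n = 4/9 - ⅑*1953 = 4/9 - 217 = -1949/9 ≈ -216.56)
q(P, G) = 2*P² (q(P, G) = (2*P)*P = 2*P²)
v = -528093 (v = -527850 - 243 = -528093)
(q(n, -58) + v)/((767405 - 1*59068) - 4057886) = (2*(-1949/9)² - 528093)/((767405 - 1*59068) - 4057886) = (2*(3798601/81) - 528093)/((767405 - 59068) - 4057886) = (7597202/81 - 528093)/(708337 - 4057886) = -35178331/81/(-3349549) = -35178331/81*(-1/3349549) = 35178331/271313469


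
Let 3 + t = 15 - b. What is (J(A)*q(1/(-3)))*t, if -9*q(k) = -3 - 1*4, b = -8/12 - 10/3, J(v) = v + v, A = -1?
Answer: -224/9 ≈ -24.889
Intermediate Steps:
J(v) = 2*v
b = -4 (b = -8*1/12 - 10*⅓ = -⅔ - 10/3 = -4)
q(k) = 7/9 (q(k) = -(-3 - 1*4)/9 = -(-3 - 4)/9 = -⅑*(-7) = 7/9)
t = 16 (t = -3 + (15 - 1*(-4)) = -3 + (15 + 4) = -3 + 19 = 16)
(J(A)*q(1/(-3)))*t = ((2*(-1))*(7/9))*16 = -2*7/9*16 = -14/9*16 = -224/9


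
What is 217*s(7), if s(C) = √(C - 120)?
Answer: 217*I*√113 ≈ 2306.7*I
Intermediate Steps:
s(C) = √(-120 + C)
217*s(7) = 217*√(-120 + 7) = 217*√(-113) = 217*(I*√113) = 217*I*√113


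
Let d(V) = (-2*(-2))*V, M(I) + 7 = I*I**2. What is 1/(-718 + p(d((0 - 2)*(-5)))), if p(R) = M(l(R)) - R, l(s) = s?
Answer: 1/63235 ≈ 1.5814e-5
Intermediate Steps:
M(I) = -7 + I**3 (M(I) = -7 + I*I**2 = -7 + I**3)
d(V) = 4*V
p(R) = -7 + R**3 - R (p(R) = (-7 + R**3) - R = -7 + R**3 - R)
1/(-718 + p(d((0 - 2)*(-5)))) = 1/(-718 + (-7 + (4*((0 - 2)*(-5)))**3 - 4*(0 - 2)*(-5))) = 1/(-718 + (-7 + (4*(-2*(-5)))**3 - 4*(-2*(-5)))) = 1/(-718 + (-7 + (4*10)**3 - 4*10)) = 1/(-718 + (-7 + 40**3 - 1*40)) = 1/(-718 + (-7 + 64000 - 40)) = 1/(-718 + 63953) = 1/63235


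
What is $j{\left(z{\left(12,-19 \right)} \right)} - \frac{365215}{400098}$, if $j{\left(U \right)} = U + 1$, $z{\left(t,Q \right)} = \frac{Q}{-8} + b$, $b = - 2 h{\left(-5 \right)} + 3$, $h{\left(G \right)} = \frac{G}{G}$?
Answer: $\frac{5540855}{1600392} \approx 3.4622$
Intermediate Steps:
$h{\left(G \right)} = 1$
$b = 1$ ($b = \left(-2\right) 1 + 3 = -2 + 3 = 1$)
$z{\left(t,Q \right)} = 1 - \frac{Q}{8}$ ($z{\left(t,Q \right)} = \frac{Q}{-8} + 1 = Q \left(- \frac{1}{8}\right) + 1 = - \frac{Q}{8} + 1 = 1 - \frac{Q}{8}$)
$j{\left(U \right)} = 1 + U$
$j{\left(z{\left(12,-19 \right)} \right)} - \frac{365215}{400098} = \left(1 + \left(1 - - \frac{19}{8}\right)\right) - \frac{365215}{400098} = \left(1 + \left(1 + \frac{19}{8}\right)\right) - \frac{365215}{400098} = \left(1 + \frac{27}{8}\right) - \frac{365215}{400098} = \frac{35}{8} - \frac{365215}{400098} = \frac{5540855}{1600392}$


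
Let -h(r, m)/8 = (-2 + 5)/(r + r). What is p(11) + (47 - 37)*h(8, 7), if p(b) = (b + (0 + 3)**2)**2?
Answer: 385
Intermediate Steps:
h(r, m) = -12/r (h(r, m) = -8*(-2 + 5)/(r + r) = -24/(2*r) = -24*1/(2*r) = -12/r)
p(b) = (9 + b)**2 (p(b) = (b + 3**2)**2 = (b + 9)**2 = (9 + b)**2)
p(11) + (47 - 37)*h(8, 7) = (9 + 11)**2 + (47 - 37)*(-12/8) = 20**2 + 10*(-12*1/8) = 400 + 10*(-3/2) = 400 - 15 = 385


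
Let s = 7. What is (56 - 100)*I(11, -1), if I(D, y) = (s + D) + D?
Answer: -1276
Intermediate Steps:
I(D, y) = 7 + 2*D (I(D, y) = (7 + D) + D = 7 + 2*D)
(56 - 100)*I(11, -1) = (56 - 100)*(7 + 2*11) = -44*(7 + 22) = -44*29 = -1276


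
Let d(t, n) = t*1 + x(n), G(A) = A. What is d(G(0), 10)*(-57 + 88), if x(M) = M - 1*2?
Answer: 248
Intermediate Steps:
x(M) = -2 + M (x(M) = M - 2 = -2 + M)
d(t, n) = -2 + n + t (d(t, n) = t*1 + (-2 + n) = t + (-2 + n) = -2 + n + t)
d(G(0), 10)*(-57 + 88) = (-2 + 10 + 0)*(-57 + 88) = 8*31 = 248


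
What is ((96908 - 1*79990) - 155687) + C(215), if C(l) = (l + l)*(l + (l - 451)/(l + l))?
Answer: -46555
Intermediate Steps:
C(l) = 2*l*(l + (-451 + l)/(2*l)) (C(l) = (2*l)*(l + (-451 + l)/((2*l))) = (2*l)*(l + (-451 + l)*(1/(2*l))) = (2*l)*(l + (-451 + l)/(2*l)) = 2*l*(l + (-451 + l)/(2*l)))
((96908 - 1*79990) - 155687) + C(215) = ((96908 - 1*79990) - 155687) + (-451 + 215 + 2*215²) = ((96908 - 79990) - 155687) + (-451 + 215 + 2*46225) = (16918 - 155687) + (-451 + 215 + 92450) = -138769 + 92214 = -46555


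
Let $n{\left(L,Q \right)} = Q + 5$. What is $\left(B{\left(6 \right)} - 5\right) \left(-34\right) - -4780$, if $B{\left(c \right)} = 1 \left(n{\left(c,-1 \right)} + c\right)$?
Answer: $4610$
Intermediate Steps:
$n{\left(L,Q \right)} = 5 + Q$
$B{\left(c \right)} = 4 + c$ ($B{\left(c \right)} = 1 \left(\left(5 - 1\right) + c\right) = 1 \left(4 + c\right) = 4 + c$)
$\left(B{\left(6 \right)} - 5\right) \left(-34\right) - -4780 = \left(\left(4 + 6\right) - 5\right) \left(-34\right) - -4780 = \left(10 - 5\right) \left(-34\right) + 4780 = 5 \left(-34\right) + 4780 = -170 + 4780 = 4610$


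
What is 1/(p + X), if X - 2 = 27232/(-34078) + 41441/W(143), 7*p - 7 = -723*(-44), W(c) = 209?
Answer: 2266187/10753181088 ≈ 0.00021075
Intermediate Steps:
p = 31819/7 (p = 1 + (-723*(-44))/7 = 1 + (⅐)*31812 = 1 + 31812/7 = 31819/7 ≈ 4545.6)
X = 64580887/323741 (X = 2 + (27232/(-34078) + 41441/209) = 2 + (27232*(-1/34078) + 41441*(1/209)) = 2 + (-13616/17039 + 41441/209) = 2 + 63933405/323741 = 64580887/323741 ≈ 199.48)
1/(p + X) = 1/(31819/7 + 64580887/323741) = 1/(10753181088/2266187) = 2266187/10753181088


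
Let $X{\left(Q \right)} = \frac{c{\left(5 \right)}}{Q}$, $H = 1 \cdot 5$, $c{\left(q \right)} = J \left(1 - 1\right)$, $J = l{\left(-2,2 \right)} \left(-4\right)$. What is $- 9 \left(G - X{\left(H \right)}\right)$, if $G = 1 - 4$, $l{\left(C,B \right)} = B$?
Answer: $27$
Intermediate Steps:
$J = -8$ ($J = 2 \left(-4\right) = -8$)
$c{\left(q \right)} = 0$ ($c{\left(q \right)} = - 8 \left(1 - 1\right) = \left(-8\right) 0 = 0$)
$H = 5$
$G = -3$ ($G = 1 - 4 = -3$)
$X{\left(Q \right)} = 0$ ($X{\left(Q \right)} = \frac{0}{Q} = 0$)
$- 9 \left(G - X{\left(H \right)}\right) = - 9 \left(-3 - 0\right) = - 9 \left(-3 + 0\right) = \left(-9\right) \left(-3\right) = 27$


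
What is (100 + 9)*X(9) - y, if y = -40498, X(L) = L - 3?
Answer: 41152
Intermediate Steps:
X(L) = -3 + L
(100 + 9)*X(9) - y = (100 + 9)*(-3 + 9) - 1*(-40498) = 109*6 + 40498 = 654 + 40498 = 41152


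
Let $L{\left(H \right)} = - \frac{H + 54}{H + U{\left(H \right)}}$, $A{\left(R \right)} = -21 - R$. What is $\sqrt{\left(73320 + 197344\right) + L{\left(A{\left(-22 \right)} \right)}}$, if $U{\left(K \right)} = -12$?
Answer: $\sqrt{270669} \approx 520.26$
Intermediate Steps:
$L{\left(H \right)} = - \frac{54 + H}{-12 + H}$ ($L{\left(H \right)} = - \frac{H + 54}{H - 12} = - \frac{54 + H}{-12 + H}$)
$\sqrt{\left(73320 + 197344\right) + L{\left(A{\left(-22 \right)} \right)}} = \sqrt{\left(73320 + 197344\right) + \frac{-54 - \left(-21 - -22\right)}{-12 - -1}} = \sqrt{270664 + \frac{-54 - \left(-21 + 22\right)}{-12 + \left(-21 + 22\right)}} = \sqrt{270664 + \frac{-54 - 1}{-12 + 1}} = \sqrt{270664 + \frac{-54 - 1}{-11}} = \sqrt{270664 - -5} = \sqrt{270664 + 5} = \sqrt{270669}$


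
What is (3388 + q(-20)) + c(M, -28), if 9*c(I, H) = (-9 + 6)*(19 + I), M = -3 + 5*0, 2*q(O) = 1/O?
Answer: 405917/120 ≈ 3382.6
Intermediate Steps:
q(O) = 1/(2*O)
M = -3 (M = -3 + 0 = -3)
c(I, H) = -19/3 - I/3 (c(I, H) = ((-9 + 6)*(19 + I))/9 = (-3*(19 + I))/9 = (-57 - 3*I)/9 = -19/3 - I/3)
(3388 + q(-20)) + c(M, -28) = (3388 + (½)/(-20)) + (-19/3 - ⅓*(-3)) = (3388 + (½)*(-1/20)) + (-19/3 + 1) = (3388 - 1/40) - 16/3 = 135519/40 - 16/3 = 405917/120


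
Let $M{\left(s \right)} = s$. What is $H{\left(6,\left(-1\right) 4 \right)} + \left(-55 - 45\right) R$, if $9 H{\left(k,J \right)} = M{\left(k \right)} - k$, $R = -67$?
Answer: $6700$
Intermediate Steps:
$H{\left(k,J \right)} = 0$ ($H{\left(k,J \right)} = \frac{k - k}{9} = \frac{1}{9} \cdot 0 = 0$)
$H{\left(6,\left(-1\right) 4 \right)} + \left(-55 - 45\right) R = 0 + \left(-55 - 45\right) \left(-67\right) = 0 - -6700 = 0 + 6700 = 6700$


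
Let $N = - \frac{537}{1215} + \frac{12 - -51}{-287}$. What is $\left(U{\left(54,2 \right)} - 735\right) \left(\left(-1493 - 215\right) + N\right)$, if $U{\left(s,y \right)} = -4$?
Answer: $\frac{20967147436}{16605} \approx 1.2627 \cdot 10^{6}$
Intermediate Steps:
$N = - \frac{10984}{16605}$ ($N = \left(-537\right) \frac{1}{1215} + \left(12 + 51\right) \left(- \frac{1}{287}\right) = - \frac{179}{405} + 63 \left(- \frac{1}{287}\right) = - \frac{179}{405} - \frac{9}{41} = - \frac{10984}{16605} \approx -0.66149$)
$\left(U{\left(54,2 \right)} - 735\right) \left(\left(-1493 - 215\right) + N\right) = \left(-4 - 735\right) \left(\left(-1493 - 215\right) - \frac{10984}{16605}\right) = - 739 \left(-1708 - \frac{10984}{16605}\right) = \left(-739\right) \left(- \frac{28372324}{16605}\right) = \frac{20967147436}{16605}$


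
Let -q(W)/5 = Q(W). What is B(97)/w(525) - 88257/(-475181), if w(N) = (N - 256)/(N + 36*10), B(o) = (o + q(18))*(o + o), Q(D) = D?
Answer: 571110522363/127823689 ≈ 4468.0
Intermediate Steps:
q(W) = -5*W
B(o) = 2*o*(-90 + o) (B(o) = (o - 5*18)*(o + o) = (o - 90)*(2*o) = (-90 + o)*(2*o) = 2*o*(-90 + o))
w(N) = (-256 + N)/(360 + N) (w(N) = (-256 + N)/(N + 360) = (-256 + N)/(360 + N))
B(97)/w(525) - 88257/(-475181) = (2*97*(-90 + 97))/(((-256 + 525)/(360 + 525))) - 88257/(-475181) = (2*97*7)/((269/885)) - 88257*(-1/475181) = 1358/(((1/885)*269)) + 88257/475181 = 1358/(269/885) + 88257/475181 = 1358*(885/269) + 88257/475181 = 1201830/269 + 88257/475181 = 571110522363/127823689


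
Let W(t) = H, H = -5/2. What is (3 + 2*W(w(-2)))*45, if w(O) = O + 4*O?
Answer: -90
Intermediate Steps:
w(O) = 5*O
H = -5/2 (H = -5*½ = -5/2 ≈ -2.5000)
W(t) = -5/2
(3 + 2*W(w(-2)))*45 = (3 + 2*(-5/2))*45 = (3 - 5)*45 = -2*45 = -90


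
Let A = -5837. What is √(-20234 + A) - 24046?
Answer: -24046 + 29*I*√31 ≈ -24046.0 + 161.47*I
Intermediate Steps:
√(-20234 + A) - 24046 = √(-20234 - 5837) - 24046 = √(-26071) - 24046 = 29*I*√31 - 24046 = -24046 + 29*I*√31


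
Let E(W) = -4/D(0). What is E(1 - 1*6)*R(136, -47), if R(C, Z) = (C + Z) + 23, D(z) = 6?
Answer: -224/3 ≈ -74.667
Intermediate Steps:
R(C, Z) = 23 + C + Z
E(W) = -2/3 (E(W) = -4/6 = -4*1/6 = -2/3)
E(1 - 1*6)*R(136, -47) = -2*(23 + 136 - 47)/3 = -2/3*112 = -224/3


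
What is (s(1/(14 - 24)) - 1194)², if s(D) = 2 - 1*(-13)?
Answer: 1390041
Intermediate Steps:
s(D) = 15 (s(D) = 2 + 13 = 15)
(s(1/(14 - 24)) - 1194)² = (15 - 1194)² = (-1179)² = 1390041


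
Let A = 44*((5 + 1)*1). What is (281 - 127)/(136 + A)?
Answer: 77/200 ≈ 0.38500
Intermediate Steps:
A = 264 (A = 44*(6*1) = 44*6 = 264)
(281 - 127)/(136 + A) = (281 - 127)/(136 + 264) = 154/400 = 154*(1/400) = 77/200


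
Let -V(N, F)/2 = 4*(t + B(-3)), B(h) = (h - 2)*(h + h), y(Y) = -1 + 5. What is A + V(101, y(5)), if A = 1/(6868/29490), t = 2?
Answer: -864359/3434 ≈ -251.71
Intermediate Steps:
y(Y) = 4
B(h) = 2*h*(-2 + h) (B(h) = (-2 + h)*(2*h) = 2*h*(-2 + h))
A = 14745/3434 (A = 1/(6868*(1/29490)) = 1/(3434/14745) = 14745/3434 ≈ 4.2938)
V(N, F) = -256 (V(N, F) = -8*(2 + 2*(-3)*(-2 - 3)) = -8*(2 + 2*(-3)*(-5)) = -8*(2 + 30) = -8*32 = -2*128 = -256)
A + V(101, y(5)) = 14745/3434 - 256 = -864359/3434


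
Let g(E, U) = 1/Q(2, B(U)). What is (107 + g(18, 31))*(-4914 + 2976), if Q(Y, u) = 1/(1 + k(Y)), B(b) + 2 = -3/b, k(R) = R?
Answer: -213180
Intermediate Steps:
B(b) = -2 - 3/b
Q(Y, u) = 1/(1 + Y)
g(E, U) = 3 (g(E, U) = 1/(1/(1 + 2)) = 1/(1/3) = 1/(⅓) = 3)
(107 + g(18, 31))*(-4914 + 2976) = (107 + 3)*(-4914 + 2976) = 110*(-1938) = -213180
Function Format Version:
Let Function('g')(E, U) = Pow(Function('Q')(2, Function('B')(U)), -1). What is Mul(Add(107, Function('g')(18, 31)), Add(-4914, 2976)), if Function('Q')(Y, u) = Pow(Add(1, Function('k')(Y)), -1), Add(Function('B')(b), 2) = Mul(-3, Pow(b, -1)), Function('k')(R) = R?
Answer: -213180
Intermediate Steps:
Function('B')(b) = Add(-2, Mul(-3, Pow(b, -1)))
Function('Q')(Y, u) = Pow(Add(1, Y), -1)
Function('g')(E, U) = 3 (Function('g')(E, U) = Pow(Pow(Add(1, 2), -1), -1) = Pow(Pow(3, -1), -1) = Pow(Rational(1, 3), -1) = 3)
Mul(Add(107, Function('g')(18, 31)), Add(-4914, 2976)) = Mul(Add(107, 3), Add(-4914, 2976)) = Mul(110, -1938) = -213180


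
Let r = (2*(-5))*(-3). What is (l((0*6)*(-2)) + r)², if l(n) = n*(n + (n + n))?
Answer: 900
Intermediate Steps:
l(n) = 3*n² (l(n) = n*(n + 2*n) = n*(3*n) = 3*n²)
r = 30 (r = -10*(-3) = 30)
(l((0*6)*(-2)) + r)² = (3*((0*6)*(-2))² + 30)² = (3*(0*(-2))² + 30)² = (3*0² + 30)² = (3*0 + 30)² = (0 + 30)² = 30² = 900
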